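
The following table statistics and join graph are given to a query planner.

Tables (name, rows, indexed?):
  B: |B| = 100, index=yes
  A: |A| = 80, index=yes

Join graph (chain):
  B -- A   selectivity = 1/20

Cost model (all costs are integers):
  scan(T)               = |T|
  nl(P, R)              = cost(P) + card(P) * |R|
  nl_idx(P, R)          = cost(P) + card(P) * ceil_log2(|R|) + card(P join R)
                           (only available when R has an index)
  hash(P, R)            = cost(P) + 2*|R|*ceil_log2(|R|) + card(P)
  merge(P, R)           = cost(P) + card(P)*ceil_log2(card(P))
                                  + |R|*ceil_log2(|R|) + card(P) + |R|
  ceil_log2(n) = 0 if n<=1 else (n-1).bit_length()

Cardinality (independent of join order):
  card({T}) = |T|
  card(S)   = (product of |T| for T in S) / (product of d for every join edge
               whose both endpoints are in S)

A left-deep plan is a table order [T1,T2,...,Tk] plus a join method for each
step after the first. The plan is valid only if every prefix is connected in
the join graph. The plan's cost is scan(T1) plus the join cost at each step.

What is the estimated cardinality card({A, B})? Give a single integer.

400

Tables in S: A(80), B(100)
Edges inside S: B-A(d=20)
numerator = 80 * 100 = 8000
denominator = 20 = 20
card(S) = 8000 / 20 = 400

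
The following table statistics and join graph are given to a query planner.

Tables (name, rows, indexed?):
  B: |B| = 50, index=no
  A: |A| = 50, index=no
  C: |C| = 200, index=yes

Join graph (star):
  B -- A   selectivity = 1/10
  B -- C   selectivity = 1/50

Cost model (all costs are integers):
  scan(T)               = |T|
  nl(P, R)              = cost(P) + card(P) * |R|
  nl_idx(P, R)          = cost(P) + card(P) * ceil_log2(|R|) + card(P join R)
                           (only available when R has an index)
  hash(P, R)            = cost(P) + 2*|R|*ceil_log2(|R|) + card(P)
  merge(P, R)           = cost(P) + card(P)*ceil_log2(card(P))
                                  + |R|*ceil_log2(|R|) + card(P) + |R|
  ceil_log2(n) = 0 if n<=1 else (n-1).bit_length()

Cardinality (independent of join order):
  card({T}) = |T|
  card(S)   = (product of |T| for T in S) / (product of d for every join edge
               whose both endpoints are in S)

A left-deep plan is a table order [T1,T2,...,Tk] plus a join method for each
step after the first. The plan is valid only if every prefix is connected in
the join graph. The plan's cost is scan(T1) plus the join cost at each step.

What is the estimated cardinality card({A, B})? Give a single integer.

250

Tables in S: A(50), B(50)
Edges inside S: B-A(d=10)
numerator = 50 * 50 = 2500
denominator = 10 = 10
card(S) = 2500 / 10 = 250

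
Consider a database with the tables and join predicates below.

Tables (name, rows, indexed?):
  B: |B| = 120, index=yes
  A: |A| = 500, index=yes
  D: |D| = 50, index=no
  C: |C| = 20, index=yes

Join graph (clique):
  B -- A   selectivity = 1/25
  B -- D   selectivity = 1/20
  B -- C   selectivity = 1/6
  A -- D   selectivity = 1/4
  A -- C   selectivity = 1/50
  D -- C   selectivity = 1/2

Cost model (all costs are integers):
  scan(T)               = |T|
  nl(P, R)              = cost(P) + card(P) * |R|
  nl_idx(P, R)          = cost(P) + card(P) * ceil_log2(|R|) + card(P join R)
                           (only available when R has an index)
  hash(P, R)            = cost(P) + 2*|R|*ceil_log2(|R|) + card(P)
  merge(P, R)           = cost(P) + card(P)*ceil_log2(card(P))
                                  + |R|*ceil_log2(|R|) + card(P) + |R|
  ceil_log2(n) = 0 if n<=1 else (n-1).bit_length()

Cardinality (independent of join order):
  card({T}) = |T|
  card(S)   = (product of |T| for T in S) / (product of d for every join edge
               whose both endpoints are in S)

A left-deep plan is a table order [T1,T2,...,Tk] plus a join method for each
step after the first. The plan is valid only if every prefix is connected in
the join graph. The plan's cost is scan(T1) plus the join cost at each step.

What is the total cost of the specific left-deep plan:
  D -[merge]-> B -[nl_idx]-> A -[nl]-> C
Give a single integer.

35560

step 1: scan D: cost=50, card=50
step 2: join B via merge
    card(P join B) = 50*120/(20) = 300
    cost = 50 + 50*6 + 120*7 + 50 + 120 = 1360
step 3: join A via nl_idx
    card(P join A) = 300*500/(25*4) = 1500
    cost = 1360 + 300*9 + 1500 = 5560
step 4: join C via nl
    card(P join C) = 1500*20/(6*50*2) = 50
    cost = 5560 + 1500*20 = 35560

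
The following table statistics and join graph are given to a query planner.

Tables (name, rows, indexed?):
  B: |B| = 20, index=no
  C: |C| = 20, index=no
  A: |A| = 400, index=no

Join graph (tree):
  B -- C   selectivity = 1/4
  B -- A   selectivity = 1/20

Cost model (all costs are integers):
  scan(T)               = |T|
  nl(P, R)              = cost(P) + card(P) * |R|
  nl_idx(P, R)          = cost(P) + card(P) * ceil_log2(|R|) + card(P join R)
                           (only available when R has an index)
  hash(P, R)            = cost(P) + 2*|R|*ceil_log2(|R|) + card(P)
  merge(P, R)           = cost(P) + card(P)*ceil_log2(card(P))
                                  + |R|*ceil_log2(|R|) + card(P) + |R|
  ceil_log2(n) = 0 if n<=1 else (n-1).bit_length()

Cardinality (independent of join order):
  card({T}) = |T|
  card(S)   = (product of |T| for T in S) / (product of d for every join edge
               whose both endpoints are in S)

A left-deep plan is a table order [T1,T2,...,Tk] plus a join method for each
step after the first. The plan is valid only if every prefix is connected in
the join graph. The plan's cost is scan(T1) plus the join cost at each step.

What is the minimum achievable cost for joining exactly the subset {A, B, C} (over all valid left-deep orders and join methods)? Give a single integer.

Selinger DP over subsets of {A,B,C}:
  {B}: scan cost=20, card=20
  {C}: scan cost=20, card=20
  {A}: scan cost=400, card=400
  {BC}: card=100; try (C,hash)→240, (B,hash)→240, (C,merge)→260, (B,merge)→260, (C,nl)→420, (B,nl)→420; best=240 via (C,hash)
  {AB}: card=400; try (B,hash)→1000, (A,merge)→4140, (B,merge)→4520, (A,hash)→7240, (A,nl)→8020, (B,nl)→8400; best=1000 via (B,hash)
  {ABC}: card=2000; try (C,hash)→1600, (A,merge)→5040, (C,merge)→5120, (A,hash)→7540, (C,nl)→9000, (A,nl)→40240; best=1600 via (C,hash)

1600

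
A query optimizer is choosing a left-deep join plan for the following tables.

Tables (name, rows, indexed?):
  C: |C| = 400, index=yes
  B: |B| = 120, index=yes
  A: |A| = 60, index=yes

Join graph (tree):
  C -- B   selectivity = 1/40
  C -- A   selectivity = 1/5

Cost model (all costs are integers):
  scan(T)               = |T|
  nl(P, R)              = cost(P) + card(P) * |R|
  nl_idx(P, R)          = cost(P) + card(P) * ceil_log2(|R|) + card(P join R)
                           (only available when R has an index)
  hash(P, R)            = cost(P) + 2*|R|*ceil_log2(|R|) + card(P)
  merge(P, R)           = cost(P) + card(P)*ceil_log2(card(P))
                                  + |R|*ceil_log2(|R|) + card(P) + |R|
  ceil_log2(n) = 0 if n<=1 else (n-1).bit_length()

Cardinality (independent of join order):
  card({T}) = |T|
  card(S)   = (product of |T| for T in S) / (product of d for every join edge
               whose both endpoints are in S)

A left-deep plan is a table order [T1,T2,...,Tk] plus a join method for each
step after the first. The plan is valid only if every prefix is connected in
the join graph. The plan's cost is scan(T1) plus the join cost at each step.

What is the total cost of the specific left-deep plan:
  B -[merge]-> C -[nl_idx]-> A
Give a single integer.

26680

step 1: scan B: cost=120, card=120
step 2: join C via merge
    card(P join C) = 120*400/(40) = 1200
    cost = 120 + 120*7 + 400*9 + 120 + 400 = 5080
step 3: join A via nl_idx
    card(P join A) = 1200*60/(5) = 14400
    cost = 5080 + 1200*6 + 14400 = 26680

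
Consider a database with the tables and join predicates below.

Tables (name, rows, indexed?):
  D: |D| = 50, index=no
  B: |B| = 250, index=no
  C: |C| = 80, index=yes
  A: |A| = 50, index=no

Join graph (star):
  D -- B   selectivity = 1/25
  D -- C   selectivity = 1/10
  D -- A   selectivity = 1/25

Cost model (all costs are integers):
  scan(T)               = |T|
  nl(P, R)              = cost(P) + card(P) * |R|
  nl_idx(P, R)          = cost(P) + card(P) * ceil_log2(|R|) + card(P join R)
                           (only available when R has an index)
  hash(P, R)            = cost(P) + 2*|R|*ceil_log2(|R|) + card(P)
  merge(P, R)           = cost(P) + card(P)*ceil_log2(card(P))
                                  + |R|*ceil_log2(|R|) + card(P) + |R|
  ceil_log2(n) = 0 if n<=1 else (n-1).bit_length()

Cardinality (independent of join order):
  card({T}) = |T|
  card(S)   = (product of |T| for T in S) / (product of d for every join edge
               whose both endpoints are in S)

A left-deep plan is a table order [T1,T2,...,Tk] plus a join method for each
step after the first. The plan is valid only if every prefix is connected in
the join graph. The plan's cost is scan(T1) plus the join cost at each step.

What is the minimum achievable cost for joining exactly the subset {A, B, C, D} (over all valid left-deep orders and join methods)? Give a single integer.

Selinger DP over subsets of {A,B,C,D}:
  {D}: scan cost=50, card=50
  {B}: scan cost=250, card=250
  {C}: scan cost=80, card=80
  {A}: scan cost=50, card=50
  {BD}: card=500; try (D,hash)→1100, (B,merge)→2650, (D,merge)→2850, (B,hash)→4100, (B,nl)→12550, (D,nl)→12750; best=1100 via (D,hash)
  {CD}: card=400; try (D,hash)→760, (C,nl_idx)→800, (C,merge)→1040, (D,merge)→1070, (C,hash)→1220, (C,nl)→4050 …(+1); best=760 via (D,hash)
  {AD}: card=100; try (D,hash)→700, (A,hash)→700, (D,merge)→750, (A,merge)→750, (D,nl)→2550, (A,nl)→2550; best=700 via (D,hash)
  {BCD}: card=4000; try (C,hash)→2720, (B,hash)→5160, (C,merge)→6740, (B,merge)→7010, (C,nl_idx)→8600, (C,nl)→41100 …(+1); best=2720 via (C,hash)
  {ABD}: card=1000; try (A,hash)→2200, (B,merge)→3750, (B,hash)→4800, (A,merge)→6450, (B,nl)→25700, (A,nl)→26100; best=2200 via (A,hash)
  {ACD}: card=800; try (A,hash)→1760, (C,hash)→1920, (C,merge)→2140, (C,nl_idx)→2200, (A,merge)→5110, (C,nl)→8700 …(+1); best=1760 via (A,hash)
  {ABCD}: card=8000; try (C,hash)→4320, (B,hash)→6560, (A,hash)→7320, (B,merge)→12810, (C,merge)→13840, (C,nl_idx)→17200 …(+4); best=4320 via (C,hash)

4320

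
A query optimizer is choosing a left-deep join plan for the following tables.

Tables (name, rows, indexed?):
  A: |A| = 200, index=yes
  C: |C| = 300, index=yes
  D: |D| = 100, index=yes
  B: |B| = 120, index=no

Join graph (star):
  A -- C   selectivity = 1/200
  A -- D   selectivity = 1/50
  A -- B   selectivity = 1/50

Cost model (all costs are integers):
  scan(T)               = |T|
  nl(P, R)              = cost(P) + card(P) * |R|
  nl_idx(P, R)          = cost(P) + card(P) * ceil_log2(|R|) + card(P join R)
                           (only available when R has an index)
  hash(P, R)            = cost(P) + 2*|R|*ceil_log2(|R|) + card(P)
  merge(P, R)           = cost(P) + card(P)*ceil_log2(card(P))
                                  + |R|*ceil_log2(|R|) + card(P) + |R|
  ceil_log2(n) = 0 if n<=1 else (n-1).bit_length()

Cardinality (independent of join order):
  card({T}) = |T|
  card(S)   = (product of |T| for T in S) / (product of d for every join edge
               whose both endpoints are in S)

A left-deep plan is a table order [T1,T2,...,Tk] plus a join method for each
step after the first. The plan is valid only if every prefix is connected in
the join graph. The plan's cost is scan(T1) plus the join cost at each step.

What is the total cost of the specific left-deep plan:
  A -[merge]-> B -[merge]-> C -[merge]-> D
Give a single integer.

19480

step 1: scan A: cost=200, card=200
step 2: join B via merge
    card(P join B) = 200*120/(50) = 480
    cost = 200 + 200*8 + 120*7 + 200 + 120 = 2960
step 3: join C via merge
    card(P join C) = 480*300/(200) = 720
    cost = 2960 + 480*9 + 300*9 + 480 + 300 = 10760
step 4: join D via merge
    card(P join D) = 720*100/(50) = 1440
    cost = 10760 + 720*10 + 100*7 + 720 + 100 = 19480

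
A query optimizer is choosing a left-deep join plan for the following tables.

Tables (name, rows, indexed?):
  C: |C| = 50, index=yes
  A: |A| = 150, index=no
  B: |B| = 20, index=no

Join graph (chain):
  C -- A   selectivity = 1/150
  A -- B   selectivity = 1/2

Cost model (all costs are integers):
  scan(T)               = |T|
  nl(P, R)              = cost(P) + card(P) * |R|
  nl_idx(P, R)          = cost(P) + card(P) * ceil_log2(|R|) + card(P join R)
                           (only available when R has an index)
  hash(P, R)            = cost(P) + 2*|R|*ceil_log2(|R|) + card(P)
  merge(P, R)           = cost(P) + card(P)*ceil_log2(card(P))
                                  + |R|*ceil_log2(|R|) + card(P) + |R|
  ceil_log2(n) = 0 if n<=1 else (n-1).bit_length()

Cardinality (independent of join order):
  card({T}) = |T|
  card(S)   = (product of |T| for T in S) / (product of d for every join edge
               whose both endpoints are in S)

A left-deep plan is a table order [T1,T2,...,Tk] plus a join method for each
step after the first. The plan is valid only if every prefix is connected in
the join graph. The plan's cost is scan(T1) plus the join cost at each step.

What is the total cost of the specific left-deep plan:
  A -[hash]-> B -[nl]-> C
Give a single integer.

step 1: scan A: cost=150, card=150
step 2: join B via hash
    card(P join B) = 150*20/(2) = 1500
    cost = 150 + 2*20*5 + 150 = 500
step 3: join C via nl
    card(P join C) = 1500*50/(150) = 500
    cost = 500 + 1500*50 = 75500

75500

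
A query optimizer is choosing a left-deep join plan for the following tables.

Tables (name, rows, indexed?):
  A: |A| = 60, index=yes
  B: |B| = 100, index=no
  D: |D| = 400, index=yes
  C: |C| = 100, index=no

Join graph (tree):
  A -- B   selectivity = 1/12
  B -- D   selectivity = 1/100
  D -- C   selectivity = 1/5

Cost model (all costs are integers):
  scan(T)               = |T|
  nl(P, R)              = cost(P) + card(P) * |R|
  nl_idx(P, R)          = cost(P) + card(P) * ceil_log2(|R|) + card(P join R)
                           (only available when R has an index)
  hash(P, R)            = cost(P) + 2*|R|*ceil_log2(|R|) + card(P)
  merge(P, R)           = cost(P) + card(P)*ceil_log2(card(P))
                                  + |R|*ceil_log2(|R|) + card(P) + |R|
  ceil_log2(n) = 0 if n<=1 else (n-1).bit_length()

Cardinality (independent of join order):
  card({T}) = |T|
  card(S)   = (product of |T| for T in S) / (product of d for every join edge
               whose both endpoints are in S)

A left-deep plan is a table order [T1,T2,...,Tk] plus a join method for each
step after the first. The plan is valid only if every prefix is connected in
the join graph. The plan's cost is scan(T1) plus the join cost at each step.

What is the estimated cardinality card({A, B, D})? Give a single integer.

2000

Tables in S: A(60), B(100), D(400)
Edges inside S: A-B(d=12), B-D(d=100)
numerator = 60 * 100 * 400 = 2400000
denominator = 12 * 100 = 1200
card(S) = 2400000 / 1200 = 2000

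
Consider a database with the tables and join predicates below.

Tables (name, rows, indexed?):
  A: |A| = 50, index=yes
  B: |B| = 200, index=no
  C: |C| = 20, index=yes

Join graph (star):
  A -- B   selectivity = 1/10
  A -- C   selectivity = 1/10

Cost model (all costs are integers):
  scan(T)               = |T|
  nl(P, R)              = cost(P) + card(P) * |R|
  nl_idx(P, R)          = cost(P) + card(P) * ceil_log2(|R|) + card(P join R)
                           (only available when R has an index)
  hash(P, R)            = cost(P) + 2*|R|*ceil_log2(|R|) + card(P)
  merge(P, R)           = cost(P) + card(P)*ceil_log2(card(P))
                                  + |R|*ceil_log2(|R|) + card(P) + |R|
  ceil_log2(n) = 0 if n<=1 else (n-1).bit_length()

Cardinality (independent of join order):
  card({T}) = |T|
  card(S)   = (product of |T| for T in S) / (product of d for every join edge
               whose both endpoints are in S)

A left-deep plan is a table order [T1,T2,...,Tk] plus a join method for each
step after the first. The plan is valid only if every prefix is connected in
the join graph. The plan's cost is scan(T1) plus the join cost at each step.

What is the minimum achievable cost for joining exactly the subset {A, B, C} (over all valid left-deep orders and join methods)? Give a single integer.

2200

Selinger DP over subsets of {A,B,C}:
  {A}: scan cost=50, card=50
  {B}: scan cost=200, card=200
  {C}: scan cost=20, card=20
  {AB}: card=1000; try (A,hash)→1000, (B,merge)→2200, (A,merge)→2350, (A,nl_idx)→2400, (B,hash)→3300, (B,nl)→10050 …(+1); best=1000 via (A,hash)
  {AC}: card=100; try (A,nl_idx)→240, (C,hash)→300, (C,nl_idx)→400, (A,merge)→490, (C,merge)→520, (A,hash)→640 …(+2); best=240 via (A,nl_idx)
  {ABC}: card=2000; try (C,hash)→2200, (B,merge)→2840, (B,hash)→3540, (C,nl_idx)→8000, (C,merge)→12120, (B,nl)→20240 …(+1); best=2200 via (C,hash)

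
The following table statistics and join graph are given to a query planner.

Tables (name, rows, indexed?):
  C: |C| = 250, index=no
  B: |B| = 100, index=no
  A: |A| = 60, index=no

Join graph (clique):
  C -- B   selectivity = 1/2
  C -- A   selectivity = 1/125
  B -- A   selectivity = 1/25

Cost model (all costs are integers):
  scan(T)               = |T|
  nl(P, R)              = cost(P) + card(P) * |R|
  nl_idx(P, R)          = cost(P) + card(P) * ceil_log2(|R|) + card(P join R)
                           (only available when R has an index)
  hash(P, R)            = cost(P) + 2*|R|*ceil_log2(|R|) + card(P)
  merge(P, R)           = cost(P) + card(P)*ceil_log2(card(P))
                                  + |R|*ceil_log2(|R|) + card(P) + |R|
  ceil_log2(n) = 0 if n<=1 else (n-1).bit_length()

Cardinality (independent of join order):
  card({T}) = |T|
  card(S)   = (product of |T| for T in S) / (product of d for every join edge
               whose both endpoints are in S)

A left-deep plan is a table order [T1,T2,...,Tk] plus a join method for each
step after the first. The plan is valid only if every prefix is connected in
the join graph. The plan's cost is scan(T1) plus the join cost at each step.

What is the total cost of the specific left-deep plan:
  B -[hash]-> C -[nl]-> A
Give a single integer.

step 1: scan B: cost=100, card=100
step 2: join C via hash
    card(P join C) = 100*250/(2) = 12500
    cost = 100 + 2*250*8 + 100 = 4200
step 3: join A via nl
    card(P join A) = 12500*60/(125*25) = 240
    cost = 4200 + 12500*60 = 754200

754200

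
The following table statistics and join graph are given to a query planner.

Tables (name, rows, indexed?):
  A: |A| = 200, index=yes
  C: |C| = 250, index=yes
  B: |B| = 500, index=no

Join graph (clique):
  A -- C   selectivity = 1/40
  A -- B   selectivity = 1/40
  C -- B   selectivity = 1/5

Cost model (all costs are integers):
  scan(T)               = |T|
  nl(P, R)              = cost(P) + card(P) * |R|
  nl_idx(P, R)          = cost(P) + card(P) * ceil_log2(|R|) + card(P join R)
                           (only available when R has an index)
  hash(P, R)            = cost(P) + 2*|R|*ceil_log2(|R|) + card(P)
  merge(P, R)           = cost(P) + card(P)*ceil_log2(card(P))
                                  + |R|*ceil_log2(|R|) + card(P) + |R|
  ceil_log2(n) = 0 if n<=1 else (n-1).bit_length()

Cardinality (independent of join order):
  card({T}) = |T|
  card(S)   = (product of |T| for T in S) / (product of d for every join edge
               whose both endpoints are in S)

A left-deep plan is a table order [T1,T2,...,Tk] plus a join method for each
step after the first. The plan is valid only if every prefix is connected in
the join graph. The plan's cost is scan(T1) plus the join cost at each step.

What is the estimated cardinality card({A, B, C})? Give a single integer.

Tables in S: A(200), B(500), C(250)
Edges inside S: A-C(d=40), A-B(d=40), C-B(d=5)
numerator = 200 * 500 * 250 = 25000000
denominator = 40 * 40 * 5 = 8000
card(S) = 25000000 / 8000 = 3125

3125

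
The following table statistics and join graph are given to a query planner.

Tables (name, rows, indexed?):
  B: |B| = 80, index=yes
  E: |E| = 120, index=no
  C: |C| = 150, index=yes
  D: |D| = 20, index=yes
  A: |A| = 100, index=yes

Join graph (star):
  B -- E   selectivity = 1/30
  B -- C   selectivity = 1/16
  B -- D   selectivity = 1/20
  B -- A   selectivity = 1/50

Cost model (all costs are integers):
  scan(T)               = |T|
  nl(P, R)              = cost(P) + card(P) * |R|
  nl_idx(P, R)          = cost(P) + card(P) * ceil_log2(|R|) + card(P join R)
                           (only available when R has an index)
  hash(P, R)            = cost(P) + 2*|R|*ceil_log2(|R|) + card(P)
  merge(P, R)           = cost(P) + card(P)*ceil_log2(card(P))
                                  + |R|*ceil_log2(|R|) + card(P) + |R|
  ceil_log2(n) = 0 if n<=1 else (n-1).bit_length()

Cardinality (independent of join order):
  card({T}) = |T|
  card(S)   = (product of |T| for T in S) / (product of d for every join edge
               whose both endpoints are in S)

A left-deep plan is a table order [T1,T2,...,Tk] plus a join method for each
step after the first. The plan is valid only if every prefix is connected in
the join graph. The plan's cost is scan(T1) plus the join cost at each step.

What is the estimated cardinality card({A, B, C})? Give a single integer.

Tables in S: A(100), B(80), C(150)
Edges inside S: B-C(d=16), B-A(d=50)
numerator = 100 * 80 * 150 = 1200000
denominator = 16 * 50 = 800
card(S) = 1200000 / 800 = 1500

1500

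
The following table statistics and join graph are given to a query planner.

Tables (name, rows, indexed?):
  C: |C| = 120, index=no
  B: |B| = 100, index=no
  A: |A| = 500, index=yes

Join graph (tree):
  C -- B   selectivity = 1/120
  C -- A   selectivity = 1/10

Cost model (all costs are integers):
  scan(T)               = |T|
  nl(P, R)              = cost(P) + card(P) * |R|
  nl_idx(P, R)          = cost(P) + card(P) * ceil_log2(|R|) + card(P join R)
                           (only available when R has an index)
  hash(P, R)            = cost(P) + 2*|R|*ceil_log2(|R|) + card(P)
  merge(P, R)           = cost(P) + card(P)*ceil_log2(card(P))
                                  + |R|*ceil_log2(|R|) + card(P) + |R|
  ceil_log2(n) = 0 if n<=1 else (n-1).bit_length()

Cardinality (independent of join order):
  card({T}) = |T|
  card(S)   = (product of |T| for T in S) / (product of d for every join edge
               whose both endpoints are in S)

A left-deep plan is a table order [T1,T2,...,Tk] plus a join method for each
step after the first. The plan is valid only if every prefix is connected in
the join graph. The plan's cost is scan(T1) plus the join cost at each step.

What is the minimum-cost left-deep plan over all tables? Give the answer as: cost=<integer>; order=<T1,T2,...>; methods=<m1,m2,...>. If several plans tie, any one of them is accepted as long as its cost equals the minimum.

Selinger DP (subsets sized 1..n):
  {C}: scan cost=120, card=120
  {B}: scan cost=100, card=100
  {A}: scan cost=500, card=500
  {BC}: card=100; try (B,hash)→1640, (C,merge)→1860, (C,hash)→1880, (B,merge)→1880, (C,nl)→12100, (B,nl)→12120; best=1640 via (B,hash)
  {AC}: card=6000; try (C,hash)→2680, (A,merge)→6080, (C,merge)→6460, (A,nl_idx)→7200, (A,hash)→9240, (A,nl)→60120 …(+1); best=2680 via (C,hash)
  {ABC}: card=5000; try (A,merge)→7440, (A,nl_idx)→7540, (B,hash)→10080, (A,hash)→10740, (A,nl)→51640, (B,merge)→87480 …(+1); best=7440 via (A,merge)

cost=7440; order=C,B,A; methods=hash,merge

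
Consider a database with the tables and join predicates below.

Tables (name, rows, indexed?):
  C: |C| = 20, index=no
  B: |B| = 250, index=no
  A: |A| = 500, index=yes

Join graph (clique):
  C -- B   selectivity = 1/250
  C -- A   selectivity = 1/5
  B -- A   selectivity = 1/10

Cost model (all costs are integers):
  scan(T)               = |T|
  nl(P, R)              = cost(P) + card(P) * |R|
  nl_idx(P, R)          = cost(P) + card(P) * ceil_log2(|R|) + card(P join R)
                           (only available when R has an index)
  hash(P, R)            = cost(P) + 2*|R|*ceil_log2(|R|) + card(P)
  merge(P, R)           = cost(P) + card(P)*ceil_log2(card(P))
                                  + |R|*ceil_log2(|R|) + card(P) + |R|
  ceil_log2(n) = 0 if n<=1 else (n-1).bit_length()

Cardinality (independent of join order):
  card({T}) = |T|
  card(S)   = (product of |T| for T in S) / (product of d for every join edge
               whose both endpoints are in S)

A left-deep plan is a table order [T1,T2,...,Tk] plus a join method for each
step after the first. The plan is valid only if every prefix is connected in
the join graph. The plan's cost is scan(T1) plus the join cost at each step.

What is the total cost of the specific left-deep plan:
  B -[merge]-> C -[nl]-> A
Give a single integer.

step 1: scan B: cost=250, card=250
step 2: join C via merge
    card(P join C) = 250*20/(250) = 20
    cost = 250 + 250*8 + 20*5 + 250 + 20 = 2620
step 3: join A via nl
    card(P join A) = 20*500/(5*10) = 200
    cost = 2620 + 20*500 = 12620

12620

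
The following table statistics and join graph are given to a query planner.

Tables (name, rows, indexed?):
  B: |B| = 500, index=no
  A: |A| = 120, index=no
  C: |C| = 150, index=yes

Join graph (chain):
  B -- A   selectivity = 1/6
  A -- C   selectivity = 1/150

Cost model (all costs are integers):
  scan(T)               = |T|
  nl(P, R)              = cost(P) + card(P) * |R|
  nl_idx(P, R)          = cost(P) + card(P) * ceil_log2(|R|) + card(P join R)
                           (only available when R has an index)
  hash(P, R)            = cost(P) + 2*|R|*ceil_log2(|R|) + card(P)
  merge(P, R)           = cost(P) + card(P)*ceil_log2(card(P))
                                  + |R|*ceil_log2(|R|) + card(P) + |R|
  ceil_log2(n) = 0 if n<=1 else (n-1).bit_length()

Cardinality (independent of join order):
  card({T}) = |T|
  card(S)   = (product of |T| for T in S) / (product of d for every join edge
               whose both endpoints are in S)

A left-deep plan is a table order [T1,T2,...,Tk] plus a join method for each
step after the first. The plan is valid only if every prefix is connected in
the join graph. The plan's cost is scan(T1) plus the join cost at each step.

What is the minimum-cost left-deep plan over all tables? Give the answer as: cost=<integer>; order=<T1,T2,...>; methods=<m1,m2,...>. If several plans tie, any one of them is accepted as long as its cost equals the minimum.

cost=7160; order=A,C,B; methods=nl_idx,merge

Selinger DP (subsets sized 1..n):
  {B}: scan cost=500, card=500
  {A}: scan cost=120, card=120
  {C}: scan cost=150, card=150
  {AB}: card=10000; try (A,hash)→2680, (B,merge)→6080, (A,merge)→6460, (B,hash)→9240, (B,nl)→60120, (A,nl)→60500; best=2680 via (A,hash)
  {AC}: card=120; try (C,nl_idx)→1200, (A,hash)→1980, (C,merge)→2430, (A,merge)→2460, (C,hash)→2640, (C,nl)→18120 …(+1); best=1200 via (C,nl_idx)
  {ABC}: card=10000; try (B,merge)→7160, (B,hash)→10320, (C,hash)→15080, (B,nl)→61200, (C,nl_idx)→92680, (C,merge)→154030 …(+1); best=7160 via (B,merge)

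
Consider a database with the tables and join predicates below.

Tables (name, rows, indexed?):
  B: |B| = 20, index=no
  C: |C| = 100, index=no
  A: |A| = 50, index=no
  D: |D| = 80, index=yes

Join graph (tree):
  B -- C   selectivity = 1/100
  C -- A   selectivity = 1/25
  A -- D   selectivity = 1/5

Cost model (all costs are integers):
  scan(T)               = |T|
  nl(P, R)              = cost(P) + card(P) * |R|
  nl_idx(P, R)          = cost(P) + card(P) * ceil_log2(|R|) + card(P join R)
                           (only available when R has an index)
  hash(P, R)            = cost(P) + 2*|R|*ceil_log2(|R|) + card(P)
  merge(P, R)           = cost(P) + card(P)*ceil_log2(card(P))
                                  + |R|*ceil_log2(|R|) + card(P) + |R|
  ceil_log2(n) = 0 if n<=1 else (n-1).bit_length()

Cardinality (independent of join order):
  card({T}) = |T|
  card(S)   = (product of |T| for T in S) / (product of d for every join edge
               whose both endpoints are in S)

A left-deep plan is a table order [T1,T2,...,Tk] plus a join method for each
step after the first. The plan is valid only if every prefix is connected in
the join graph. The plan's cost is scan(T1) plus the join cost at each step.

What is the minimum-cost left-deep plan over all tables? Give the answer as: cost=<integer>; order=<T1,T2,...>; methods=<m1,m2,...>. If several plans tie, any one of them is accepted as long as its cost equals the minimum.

cost=1790; order=C,B,A,D; methods=hash,merge,merge

Selinger DP (subsets sized 1..n):
  {B}: scan cost=20, card=20
  {C}: scan cost=100, card=100
  {A}: scan cost=50, card=50
  {D}: scan cost=80, card=80
  {BC}: card=20; try (B,hash)→400, (C,merge)→940, (B,merge)→1020, (C,hash)→1440, (C,nl)→2020, (B,nl)→2100; best=400 via (B,hash)
  {AC}: card=200; try (A,hash)→800, (C,merge)→1200, (A,merge)→1250, (C,hash)→1500, (C,nl)→5050, (A,nl)→5100; best=800 via (A,hash)
  {AD}: card=800; try (A,hash)→760, (D,merge)→1040, (A,merge)→1070, (D,nl_idx)→1200, (D,hash)→1220, (D,nl)→4050 …(+1); best=760 via (A,hash)
  {ABC}: card=40; try (A,merge)→870, (A,hash)→1020, (B,hash)→1200, (A,nl)→1400, (B,merge)→2720, (B,nl)→4800; best=870 via (A,merge)
  {ACD}: card=3200; try (D,hash)→2120, (C,hash)→2960, (D,merge)→3240, (D,nl_idx)→5400, (C,merge)→10360, (D,nl)→16800 …(+1); best=2120 via (D,hash)
  {ABCD}: card=640; try (D,merge)→1790, (D,nl_idx)→1790, (D,hash)→2030, (D,nl)→4070, (B,hash)→5520, (B,merge)→43840 …(+1); best=1790 via (D,merge)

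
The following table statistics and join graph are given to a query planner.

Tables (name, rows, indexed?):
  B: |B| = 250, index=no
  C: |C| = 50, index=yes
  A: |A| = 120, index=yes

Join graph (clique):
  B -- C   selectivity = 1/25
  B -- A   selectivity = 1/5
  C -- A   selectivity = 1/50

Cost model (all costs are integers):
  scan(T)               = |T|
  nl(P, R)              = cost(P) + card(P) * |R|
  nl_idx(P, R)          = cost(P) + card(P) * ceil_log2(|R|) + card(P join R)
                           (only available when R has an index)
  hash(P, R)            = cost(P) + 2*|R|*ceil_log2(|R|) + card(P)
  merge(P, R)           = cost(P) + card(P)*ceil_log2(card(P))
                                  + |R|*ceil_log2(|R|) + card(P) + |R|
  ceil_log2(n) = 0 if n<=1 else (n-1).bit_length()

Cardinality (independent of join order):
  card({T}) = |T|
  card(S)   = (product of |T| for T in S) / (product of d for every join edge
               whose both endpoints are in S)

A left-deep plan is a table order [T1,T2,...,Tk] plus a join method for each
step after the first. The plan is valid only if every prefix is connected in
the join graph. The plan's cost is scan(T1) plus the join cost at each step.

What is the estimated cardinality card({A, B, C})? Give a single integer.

240

Tables in S: A(120), B(250), C(50)
Edges inside S: B-C(d=25), B-A(d=5), C-A(d=50)
numerator = 120 * 250 * 50 = 1500000
denominator = 25 * 5 * 50 = 6250
card(S) = 1500000 / 6250 = 240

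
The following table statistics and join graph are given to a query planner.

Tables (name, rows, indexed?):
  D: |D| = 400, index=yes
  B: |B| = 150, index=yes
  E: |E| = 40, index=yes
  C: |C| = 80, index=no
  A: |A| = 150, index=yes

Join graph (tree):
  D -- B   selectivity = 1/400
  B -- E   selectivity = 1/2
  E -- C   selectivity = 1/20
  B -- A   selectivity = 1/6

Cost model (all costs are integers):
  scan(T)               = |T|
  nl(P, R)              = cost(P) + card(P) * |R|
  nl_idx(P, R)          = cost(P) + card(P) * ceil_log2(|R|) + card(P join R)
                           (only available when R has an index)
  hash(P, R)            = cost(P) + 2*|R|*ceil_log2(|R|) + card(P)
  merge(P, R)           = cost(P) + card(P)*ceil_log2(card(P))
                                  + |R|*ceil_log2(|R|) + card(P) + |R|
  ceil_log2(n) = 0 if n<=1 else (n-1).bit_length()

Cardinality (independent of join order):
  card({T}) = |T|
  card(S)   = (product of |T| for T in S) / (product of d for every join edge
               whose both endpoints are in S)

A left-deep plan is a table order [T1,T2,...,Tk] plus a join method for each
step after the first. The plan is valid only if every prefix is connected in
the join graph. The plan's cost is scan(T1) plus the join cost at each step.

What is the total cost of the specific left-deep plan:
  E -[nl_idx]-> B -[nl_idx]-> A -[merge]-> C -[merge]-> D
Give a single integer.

step 1: scan E: cost=40, card=40
step 2: join B via nl_idx
    card(P join B) = 40*150/(2) = 3000
    cost = 40 + 40*8 + 3000 = 3360
step 3: join A via nl_idx
    card(P join A) = 3000*150/(6) = 75000
    cost = 3360 + 3000*8 + 75000 = 102360
step 4: join C via merge
    card(P join C) = 75000*80/(20) = 300000
    cost = 102360 + 75000*17 + 80*7 + 75000 + 80 = 1453000
step 5: join D via merge
    card(P join D) = 300000*400/(400) = 300000
    cost = 1453000 + 300000*19 + 400*9 + 300000 + 400 = 7457000

7457000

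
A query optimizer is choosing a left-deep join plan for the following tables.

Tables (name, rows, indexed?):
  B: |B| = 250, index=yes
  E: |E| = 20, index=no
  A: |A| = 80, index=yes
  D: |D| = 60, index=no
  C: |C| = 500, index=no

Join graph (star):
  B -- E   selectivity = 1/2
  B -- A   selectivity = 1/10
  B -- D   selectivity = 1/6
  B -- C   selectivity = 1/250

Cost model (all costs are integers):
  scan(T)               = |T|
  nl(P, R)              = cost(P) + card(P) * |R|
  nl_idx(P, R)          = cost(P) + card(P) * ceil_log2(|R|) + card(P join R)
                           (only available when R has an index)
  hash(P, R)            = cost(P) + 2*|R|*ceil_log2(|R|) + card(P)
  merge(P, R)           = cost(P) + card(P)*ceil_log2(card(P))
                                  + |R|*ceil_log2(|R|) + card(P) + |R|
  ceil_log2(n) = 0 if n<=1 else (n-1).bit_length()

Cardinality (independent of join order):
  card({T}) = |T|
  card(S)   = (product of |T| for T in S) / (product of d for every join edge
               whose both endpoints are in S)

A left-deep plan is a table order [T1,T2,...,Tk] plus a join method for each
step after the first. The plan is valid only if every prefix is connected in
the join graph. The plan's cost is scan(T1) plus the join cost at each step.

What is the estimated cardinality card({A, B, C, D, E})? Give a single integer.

400000

Tables in S: A(80), B(250), C(500), D(60), E(20)
Edges inside S: B-E(d=2), B-A(d=10), B-D(d=6), B-C(d=250)
numerator = 80 * 250 * 500 * 60 * 20 = 12000000000
denominator = 2 * 10 * 6 * 250 = 30000
card(S) = 12000000000 / 30000 = 400000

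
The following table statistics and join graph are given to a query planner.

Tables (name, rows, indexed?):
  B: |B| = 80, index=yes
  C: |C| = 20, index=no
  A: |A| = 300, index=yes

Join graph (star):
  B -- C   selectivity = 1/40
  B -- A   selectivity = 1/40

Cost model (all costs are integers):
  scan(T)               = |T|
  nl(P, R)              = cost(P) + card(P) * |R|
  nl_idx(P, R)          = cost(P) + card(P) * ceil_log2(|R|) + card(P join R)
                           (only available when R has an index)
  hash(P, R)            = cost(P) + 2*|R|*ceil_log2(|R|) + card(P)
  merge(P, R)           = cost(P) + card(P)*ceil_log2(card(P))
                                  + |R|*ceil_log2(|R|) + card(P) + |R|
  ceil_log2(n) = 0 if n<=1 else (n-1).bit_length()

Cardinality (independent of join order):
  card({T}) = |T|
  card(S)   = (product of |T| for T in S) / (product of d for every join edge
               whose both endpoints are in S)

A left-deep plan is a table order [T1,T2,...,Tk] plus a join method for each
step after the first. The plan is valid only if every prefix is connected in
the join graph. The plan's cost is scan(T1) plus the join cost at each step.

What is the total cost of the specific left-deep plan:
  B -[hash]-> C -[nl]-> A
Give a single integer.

12360

step 1: scan B: cost=80, card=80
step 2: join C via hash
    card(P join C) = 80*20/(40) = 40
    cost = 80 + 2*20*5 + 80 = 360
step 3: join A via nl
    card(P join A) = 40*300/(40) = 300
    cost = 360 + 40*300 = 12360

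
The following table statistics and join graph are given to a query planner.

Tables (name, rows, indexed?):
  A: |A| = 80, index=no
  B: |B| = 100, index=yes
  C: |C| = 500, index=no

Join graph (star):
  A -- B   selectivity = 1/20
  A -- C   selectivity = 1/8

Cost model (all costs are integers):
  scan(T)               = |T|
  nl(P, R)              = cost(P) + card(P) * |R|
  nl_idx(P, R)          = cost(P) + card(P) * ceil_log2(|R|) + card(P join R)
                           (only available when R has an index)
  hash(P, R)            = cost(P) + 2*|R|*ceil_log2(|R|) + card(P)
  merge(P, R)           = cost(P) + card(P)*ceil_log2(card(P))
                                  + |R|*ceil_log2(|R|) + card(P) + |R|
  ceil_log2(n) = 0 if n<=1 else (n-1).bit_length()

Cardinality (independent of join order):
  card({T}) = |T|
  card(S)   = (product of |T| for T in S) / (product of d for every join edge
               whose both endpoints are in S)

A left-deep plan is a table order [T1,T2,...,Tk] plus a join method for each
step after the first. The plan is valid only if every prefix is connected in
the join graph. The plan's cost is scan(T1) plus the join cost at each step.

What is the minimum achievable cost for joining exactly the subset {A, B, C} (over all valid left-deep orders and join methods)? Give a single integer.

8520

Selinger DP over subsets of {A,B,C}:
  {A}: scan cost=80, card=80
  {B}: scan cost=100, card=100
  {C}: scan cost=500, card=500
  {AB}: card=400; try (B,nl_idx)→1040, (A,hash)→1320, (B,merge)→1520, (A,merge)→1540, (B,hash)→1560, (B,nl)→8080 …(+1); best=1040 via (B,nl_idx)
  {AC}: card=5000; try (A,hash)→2120, (C,merge)→5720, (A,merge)→6140, (C,hash)→9160, (C,nl)→40080, (A,nl)→40500; best=2120 via (A,hash)
  {ABC}: card=25000; try (B,hash)→8520, (C,merge)→10040, (C,hash)→10440, (B,nl_idx)→62120, (B,merge)→72920, (C,nl)→201040 …(+1); best=8520 via (B,hash)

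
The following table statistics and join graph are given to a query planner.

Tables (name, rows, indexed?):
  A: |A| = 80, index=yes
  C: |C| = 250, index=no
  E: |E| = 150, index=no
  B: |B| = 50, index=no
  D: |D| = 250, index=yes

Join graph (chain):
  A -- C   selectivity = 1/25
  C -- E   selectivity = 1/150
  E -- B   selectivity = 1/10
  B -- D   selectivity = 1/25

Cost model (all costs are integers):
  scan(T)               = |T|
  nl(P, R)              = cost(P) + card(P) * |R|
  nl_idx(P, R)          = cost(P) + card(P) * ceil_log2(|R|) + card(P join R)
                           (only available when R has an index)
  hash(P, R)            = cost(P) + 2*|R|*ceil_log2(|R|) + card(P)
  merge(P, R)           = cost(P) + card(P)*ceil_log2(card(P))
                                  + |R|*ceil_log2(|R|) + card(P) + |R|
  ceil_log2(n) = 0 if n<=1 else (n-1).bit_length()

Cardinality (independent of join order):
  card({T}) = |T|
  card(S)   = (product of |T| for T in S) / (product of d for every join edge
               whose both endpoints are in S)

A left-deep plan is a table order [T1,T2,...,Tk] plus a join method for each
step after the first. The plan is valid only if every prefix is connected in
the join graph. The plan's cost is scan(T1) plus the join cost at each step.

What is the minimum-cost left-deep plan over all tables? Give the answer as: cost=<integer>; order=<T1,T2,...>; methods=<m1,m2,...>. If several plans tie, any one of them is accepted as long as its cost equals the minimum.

Selinger DP (subsets sized 1..n):
  {A}: scan cost=80, card=80
  {C}: scan cost=250, card=250
  {E}: scan cost=150, card=150
  {B}: scan cost=50, card=50
  {D}: scan cost=250, card=250
  {AC}: card=800; try (A,hash)→1620, (A,nl_idx)→2800, (C,merge)→2970, (A,merge)→3140, (C,hash)→4160, (C,nl)→20080 …(+1); best=1620 via (A,hash)
  {CE}: card=250; try (E,hash)→2900, (C,merge)→3750, (E,merge)→3850, (C,hash)→4300, (C,nl)→37650, (E,nl)→37750; best=2900 via (E,hash)
  {BE}: card=750; try (B,hash)→900, (E,merge)→1750, (B,merge)→1850, (E,hash)→2500, (E,nl)→7550, (B,nl)→7650; best=900 via (B,hash)
  {BD}: card=500; try (D,nl_idx)→950, (B,hash)→1100, (D,merge)→2650, (B,merge)→2850, (D,hash)→4100, (D,nl)→12550 …(+1); best=950 via (D,nl_idx)
  {ACE}: card=800; try (A,hash)→4270, (E,hash)→4820, (A,nl_idx)→5450, (A,merge)→5790, (E,merge)→11770, (A,nl)→22900 …(+1); best=4270 via (A,hash)
  {BCE}: card=1250; try (B,hash)→3750, (B,merge)→5500, (C,hash)→5650, (C,merge)→11400, (B,nl)→15400, (C,nl)→188400; best=3750 via (B,hash)
  {BDE}: card=7500; try (E,hash)→3850, (D,hash)→5650, (E,merge)→7300, (D,merge)→11400, (D,nl_idx)→14400, (E,nl)→75950 …(+1); best=3850 via (E,hash)
  {ABCE}: card=4000; try (B,hash)→5670, (A,hash)→6120, (B,merge)→13420, (A,nl_idx)→16500, (A,merge)→19390, (B,nl)→44270 …(+1); best=5670 via (B,hash)
  {BCDE}: card=12500; try (D,hash)→9000, (C,hash)→15350, (D,merge)→21000, (D,nl_idx)→26250, (C,merge)→111100, (D,nl)→316250 …(+1); best=9000 via (D,hash)
  {ABCDE}: card=40000; try (D,hash)→13670, (A,hash)→22620, (D,merge)→59920, (D,nl_idx)→77670, (A,nl_idx)→136500, (A,merge)→197140 …(+2); best=13670 via (D,hash)

cost=13670; order=C,E,A,B,D; methods=hash,hash,hash,hash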